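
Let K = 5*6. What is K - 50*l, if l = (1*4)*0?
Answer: 30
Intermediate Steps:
K = 30
l = 0 (l = 4*0 = 0)
K - 50*l = 30 - 50*0 = 30 + 0 = 30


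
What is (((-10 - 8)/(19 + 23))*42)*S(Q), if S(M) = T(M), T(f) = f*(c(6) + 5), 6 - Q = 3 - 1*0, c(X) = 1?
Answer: -324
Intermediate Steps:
Q = 3 (Q = 6 - (3 - 1*0) = 6 - (3 + 0) = 6 - 1*3 = 6 - 3 = 3)
T(f) = 6*f (T(f) = f*(1 + 5) = f*6 = 6*f)
S(M) = 6*M
(((-10 - 8)/(19 + 23))*42)*S(Q) = (((-10 - 8)/(19 + 23))*42)*(6*3) = (-18/42*42)*18 = (-18*1/42*42)*18 = -3/7*42*18 = -18*18 = -324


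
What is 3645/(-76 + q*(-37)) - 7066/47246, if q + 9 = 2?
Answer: 28486432/1441003 ≈ 19.768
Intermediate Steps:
q = -7 (q = -9 + 2 = -7)
3645/(-76 + q*(-37)) - 7066/47246 = 3645/(-76 - 7*(-37)) - 7066/47246 = 3645/(-76 + 259) - 7066*1/47246 = 3645/183 - 3533/23623 = 3645*(1/183) - 3533/23623 = 1215/61 - 3533/23623 = 28486432/1441003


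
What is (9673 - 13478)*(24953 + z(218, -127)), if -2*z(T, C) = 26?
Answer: -94896700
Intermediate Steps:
z(T, C) = -13 (z(T, C) = -½*26 = -13)
(9673 - 13478)*(24953 + z(218, -127)) = (9673 - 13478)*(24953 - 13) = -3805*24940 = -94896700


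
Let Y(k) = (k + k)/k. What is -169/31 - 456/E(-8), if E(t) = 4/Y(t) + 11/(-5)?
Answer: 70511/31 ≈ 2274.5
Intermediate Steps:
Y(k) = 2 (Y(k) = (2*k)/k = 2)
E(t) = -⅕ (E(t) = 4/2 + 11/(-5) = 4*(½) + 11*(-⅕) = 2 - 11/5 = -⅕)
-169/31 - 456/E(-8) = -169/31 - 456/(-⅕) = -169*1/31 - 456*(-5) = -169/31 + 2280 = 70511/31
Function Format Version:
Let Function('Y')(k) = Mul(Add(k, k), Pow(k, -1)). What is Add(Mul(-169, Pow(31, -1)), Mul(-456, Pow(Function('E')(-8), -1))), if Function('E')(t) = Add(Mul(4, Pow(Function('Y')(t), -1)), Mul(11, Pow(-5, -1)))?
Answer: Rational(70511, 31) ≈ 2274.5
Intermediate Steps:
Function('Y')(k) = 2 (Function('Y')(k) = Mul(Mul(2, k), Pow(k, -1)) = 2)
Function('E')(t) = Rational(-1, 5) (Function('E')(t) = Add(Mul(4, Pow(2, -1)), Mul(11, Pow(-5, -1))) = Add(Mul(4, Rational(1, 2)), Mul(11, Rational(-1, 5))) = Add(2, Rational(-11, 5)) = Rational(-1, 5))
Add(Mul(-169, Pow(31, -1)), Mul(-456, Pow(Function('E')(-8), -1))) = Add(Mul(-169, Pow(31, -1)), Mul(-456, Pow(Rational(-1, 5), -1))) = Add(Mul(-169, Rational(1, 31)), Mul(-456, -5)) = Add(Rational(-169, 31), 2280) = Rational(70511, 31)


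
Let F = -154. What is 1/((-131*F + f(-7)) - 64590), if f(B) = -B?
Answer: -1/44409 ≈ -2.2518e-5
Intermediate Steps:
1/((-131*F + f(-7)) - 64590) = 1/((-131*(-154) - 1*(-7)) - 64590) = 1/((20174 + 7) - 64590) = 1/(20181 - 64590) = 1/(-44409) = -1/44409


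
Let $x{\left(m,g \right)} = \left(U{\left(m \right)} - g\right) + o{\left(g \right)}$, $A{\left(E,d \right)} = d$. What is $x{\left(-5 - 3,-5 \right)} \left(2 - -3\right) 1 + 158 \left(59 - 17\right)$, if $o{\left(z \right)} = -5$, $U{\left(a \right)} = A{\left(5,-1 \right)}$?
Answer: $6631$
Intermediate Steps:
$U{\left(a \right)} = -1$
$x{\left(m,g \right)} = -6 - g$ ($x{\left(m,g \right)} = \left(-1 - g\right) - 5 = -6 - g$)
$x{\left(-5 - 3,-5 \right)} \left(2 - -3\right) 1 + 158 \left(59 - 17\right) = \left(-6 - -5\right) \left(2 - -3\right) 1 + 158 \left(59 - 17\right) = \left(-6 + 5\right) \left(2 + 3\right) 1 + 158 \cdot 42 = \left(-1\right) 5 \cdot 1 + 6636 = \left(-5\right) 1 + 6636 = -5 + 6636 = 6631$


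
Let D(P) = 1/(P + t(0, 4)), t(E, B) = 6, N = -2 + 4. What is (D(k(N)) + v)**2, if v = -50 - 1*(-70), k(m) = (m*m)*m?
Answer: 78961/196 ≈ 402.86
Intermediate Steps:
N = 2
k(m) = m**3 (k(m) = m**2*m = m**3)
v = 20 (v = -50 + 70 = 20)
D(P) = 1/(6 + P) (D(P) = 1/(P + 6) = 1/(6 + P))
(D(k(N)) + v)**2 = (1/(6 + 2**3) + 20)**2 = (1/(6 + 8) + 20)**2 = (1/14 + 20)**2 = (281/14)**2 = 78961/196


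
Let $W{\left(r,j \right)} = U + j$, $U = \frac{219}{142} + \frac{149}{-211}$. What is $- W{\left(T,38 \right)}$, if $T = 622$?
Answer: $- \frac{1163607}{29962} \approx -38.836$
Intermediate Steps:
$U = \frac{25051}{29962}$ ($U = 219 \cdot \frac{1}{142} + 149 \left(- \frac{1}{211}\right) = \frac{219}{142} - \frac{149}{211} = \frac{25051}{29962} \approx 0.83609$)
$W{\left(r,j \right)} = \frac{25051}{29962} + j$
$- W{\left(T,38 \right)} = - (\frac{25051}{29962} + 38) = \left(-1\right) \frac{1163607}{29962} = - \frac{1163607}{29962}$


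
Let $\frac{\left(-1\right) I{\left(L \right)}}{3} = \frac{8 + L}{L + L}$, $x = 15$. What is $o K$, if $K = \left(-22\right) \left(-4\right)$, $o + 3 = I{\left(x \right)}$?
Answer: $- \frac{2332}{5} \approx -466.4$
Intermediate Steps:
$I{\left(L \right)} = - \frac{3 \left(8 + L\right)}{2 L}$ ($I{\left(L \right)} = - 3 \frac{8 + L}{L + L} = - 3 \frac{8 + L}{2 L} = - \frac{3 \left(8 + L\right)}{2 L}$)
$o = - \frac{53}{10}$ ($o = -3 - \left(\frac{3}{2} + \frac{12}{15}\right) = -3 - \frac{23}{10} = - \frac{53}{10} \approx -5.3$)
$K = 88$
$o K = \left(- \frac{53}{10}\right) 88 = - \frac{2332}{5}$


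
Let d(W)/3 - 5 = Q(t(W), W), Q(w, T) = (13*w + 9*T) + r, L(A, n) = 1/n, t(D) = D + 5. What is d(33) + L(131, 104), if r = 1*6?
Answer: 250225/104 ≈ 2406.0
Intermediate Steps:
r = 6
t(D) = 5 + D
Q(w, T) = 6 + 9*T + 13*w (Q(w, T) = (13*w + 9*T) + 6 = (9*T + 13*w) + 6 = 6 + 9*T + 13*w)
d(W) = 228 + 66*W (d(W) = 15 + 3*(6 + 9*W + 13*(5 + W)) = 15 + 3*(6 + 9*W + (65 + 13*W)) = 15 + 3*(71 + 22*W) = 15 + (213 + 66*W) = 228 + 66*W)
d(33) + L(131, 104) = (228 + 66*33) + 1/104 = (228 + 2178) + 1/104 = 2406 + 1/104 = 250225/104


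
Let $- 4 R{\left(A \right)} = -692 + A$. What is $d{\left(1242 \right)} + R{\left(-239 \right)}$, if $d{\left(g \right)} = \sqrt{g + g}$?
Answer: $\frac{931}{4} + 6 \sqrt{69} \approx 282.59$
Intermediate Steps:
$R{\left(A \right)} = 173 - \frac{A}{4}$ ($R{\left(A \right)} = - \frac{-692 + A}{4} = 173 - \frac{A}{4}$)
$d{\left(g \right)} = \sqrt{2} \sqrt{g}$ ($d{\left(g \right)} = \sqrt{2 g} = \sqrt{2} \sqrt{g}$)
$d{\left(1242 \right)} + R{\left(-239 \right)} = \sqrt{2} \sqrt{1242} + \left(173 - - \frac{239}{4}\right) = \sqrt{2} \cdot 3 \sqrt{138} + \left(173 + \frac{239}{4}\right) = 6 \sqrt{69} + \frac{931}{4} = \frac{931}{4} + 6 \sqrt{69}$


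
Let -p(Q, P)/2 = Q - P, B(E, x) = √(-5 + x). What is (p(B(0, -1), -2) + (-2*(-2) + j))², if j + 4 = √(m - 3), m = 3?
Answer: -8 + 16*I*√6 ≈ -8.0 + 39.192*I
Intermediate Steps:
j = -4 (j = -4 + √(3 - 3) = -4 + √0 = -4 + 0 = -4)
p(Q, P) = -2*Q + 2*P (p(Q, P) = -2*(Q - P) = -2*Q + 2*P)
(p(B(0, -1), -2) + (-2*(-2) + j))² = ((-2*√(-5 - 1) + 2*(-2)) + (-2*(-2) - 4))² = ((-2*I*√6 - 4) + (4 - 4))² = ((-2*I*√6 - 4) + 0)² = ((-4 - 2*I*√6) + 0)² = (-4 - 2*I*√6)²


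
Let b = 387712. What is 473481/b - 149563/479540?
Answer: 42266427221/46480853120 ≈ 0.90933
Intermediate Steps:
473481/b - 149563/479540 = 473481/387712 - 149563/479540 = 42266427221/46480853120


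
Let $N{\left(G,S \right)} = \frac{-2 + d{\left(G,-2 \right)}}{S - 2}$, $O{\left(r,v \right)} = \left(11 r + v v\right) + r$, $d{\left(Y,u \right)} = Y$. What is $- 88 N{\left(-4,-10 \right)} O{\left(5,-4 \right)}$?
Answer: $-3344$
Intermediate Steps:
$O{\left(r,v \right)} = v^{2} + 12 r$ ($O{\left(r,v \right)} = \left(11 r + v^{2}\right) + r = \left(v^{2} + 11 r\right) + r = v^{2} + 12 r$)
$N{\left(G,S \right)} = \frac{-2 + G}{-2 + S}$ ($N{\left(G,S \right)} = \frac{-2 + G}{S - 2} = \frac{-2 + G}{-2 + S}$)
$- 88 N{\left(-4,-10 \right)} O{\left(5,-4 \right)} = - 88 \frac{-2 - 4}{-2 - 10} \left(\left(-4\right)^{2} + 12 \cdot 5\right) = - 88 \frac{1}{-12} \left(-6\right) \left(16 + 60\right) = - 88 \left(\left(- \frac{1}{12}\right) \left(-6\right)\right) 76 = \left(-88\right) \frac{1}{2} \cdot 76 = \left(-44\right) 76 = -3344$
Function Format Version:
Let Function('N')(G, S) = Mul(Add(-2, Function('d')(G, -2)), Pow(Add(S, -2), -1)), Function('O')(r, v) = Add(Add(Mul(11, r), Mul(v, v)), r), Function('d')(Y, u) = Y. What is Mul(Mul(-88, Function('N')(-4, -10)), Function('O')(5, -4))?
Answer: -3344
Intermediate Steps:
Function('O')(r, v) = Add(Pow(v, 2), Mul(12, r)) (Function('O')(r, v) = Add(Add(Mul(11, r), Pow(v, 2)), r) = Add(Add(Pow(v, 2), Mul(11, r)), r) = Add(Pow(v, 2), Mul(12, r)))
Function('N')(G, S) = Mul(Pow(Add(-2, S), -1), Add(-2, G)) (Function('N')(G, S) = Mul(Add(-2, G), Pow(Add(S, -2), -1)) = Mul(Add(-2, G), Pow(Add(-2, S), -1)) = Mul(Pow(Add(-2, S), -1), Add(-2, G)))
Mul(Mul(-88, Function('N')(-4, -10)), Function('O')(5, -4)) = Mul(Mul(-88, Mul(Pow(Add(-2, -10), -1), Add(-2, -4))), Add(Pow(-4, 2), Mul(12, 5))) = Mul(Mul(-88, Mul(Pow(-12, -1), -6)), Add(16, 60)) = Mul(Mul(-88, Mul(Rational(-1, 12), -6)), 76) = Mul(Mul(-88, Rational(1, 2)), 76) = Mul(-44, 76) = -3344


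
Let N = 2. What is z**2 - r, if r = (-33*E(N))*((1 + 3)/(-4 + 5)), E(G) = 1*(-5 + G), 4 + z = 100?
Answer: 8820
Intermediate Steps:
z = 96 (z = -4 + 100 = 96)
E(G) = -5 + G
r = 396 (r = (-33*(-5 + 2))*((1 + 3)/(-4 + 5)) = (-33*(-3))*(4/1) = 99*(4*1) = 99*4 = 396)
z**2 - r = 96**2 - 1*396 = 9216 - 396 = 8820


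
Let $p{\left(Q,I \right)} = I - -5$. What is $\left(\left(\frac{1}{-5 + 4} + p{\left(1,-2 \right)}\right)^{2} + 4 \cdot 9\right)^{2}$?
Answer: $1600$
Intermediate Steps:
$p{\left(Q,I \right)} = 5 + I$ ($p{\left(Q,I \right)} = I + 5 = 5 + I$)
$\left(\left(\frac{1}{-5 + 4} + p{\left(1,-2 \right)}\right)^{2} + 4 \cdot 9\right)^{2} = \left(\left(\frac{1}{-5 + 4} + \left(5 - 2\right)\right)^{2} + 4 \cdot 9\right)^{2} = \left(\left(\frac{1}{-1} + 3\right)^{2} + 36\right)^{2} = \left(\left(-1 + 3\right)^{2} + 36\right)^{2} = \left(2^{2} + 36\right)^{2} = \left(4 + 36\right)^{2} = 40^{2} = 1600$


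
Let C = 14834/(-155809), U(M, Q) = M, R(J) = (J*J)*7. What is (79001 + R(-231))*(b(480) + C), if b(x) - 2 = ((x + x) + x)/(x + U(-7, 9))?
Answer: 165056778706176/73697657 ≈ 2.2396e+6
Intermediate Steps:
R(J) = 7*J² (R(J) = J²*7 = 7*J²)
b(x) = 2 + 3*x/(-7 + x) (b(x) = 2 + ((x + x) + x)/(x - 7) = 2 + (2*x + x)/(-7 + x) = 2 + (3*x)/(-7 + x) = 2 + 3*x/(-7 + x))
C = -14834/155809 (C = 14834*(-1/155809) = -14834/155809 ≈ -0.095206)
(79001 + R(-231))*(b(480) + C) = (79001 + 7*(-231)²)*((-14 + 5*480)/(-7 + 480) - 14834/155809) = (79001 + 7*53361)*((-14 + 2400)/473 - 14834/155809) = (79001 + 373527)*((1/473)*2386 - 14834/155809) = 452528*(2386/473 - 14834/155809) = 452528*(364743792/73697657) = 165056778706176/73697657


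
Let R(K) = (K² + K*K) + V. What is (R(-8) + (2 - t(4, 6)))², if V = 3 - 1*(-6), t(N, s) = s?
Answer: 17689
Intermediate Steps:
V = 9 (V = 3 + 6 = 9)
R(K) = 9 + 2*K² (R(K) = (K² + K*K) + 9 = (K² + K²) + 9 = 2*K² + 9 = 9 + 2*K²)
(R(-8) + (2 - t(4, 6)))² = ((9 + 2*(-8)²) + (2 - 1*6))² = ((9 + 2*64) + (2 - 6))² = ((9 + 128) - 4)² = (137 - 4)² = 133² = 17689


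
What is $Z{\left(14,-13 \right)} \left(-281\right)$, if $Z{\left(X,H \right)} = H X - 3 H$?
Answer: $40183$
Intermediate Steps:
$Z{\left(X,H \right)} = - 3 H + H X$
$Z{\left(14,-13 \right)} \left(-281\right) = - 13 \left(-3 + 14\right) \left(-281\right) = \left(-13\right) 11 \left(-281\right) = \left(-143\right) \left(-281\right) = 40183$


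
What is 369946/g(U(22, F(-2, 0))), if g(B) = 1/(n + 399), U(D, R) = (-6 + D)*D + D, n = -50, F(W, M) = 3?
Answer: 129111154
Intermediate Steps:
U(D, R) = D + D*(-6 + D) (U(D, R) = D*(-6 + D) + D = D + D*(-6 + D))
g(B) = 1/349 (g(B) = 1/(-50 + 399) = 1/349)
369946/g(U(22, F(-2, 0))) = 369946/(1/349) = 369946*349 = 129111154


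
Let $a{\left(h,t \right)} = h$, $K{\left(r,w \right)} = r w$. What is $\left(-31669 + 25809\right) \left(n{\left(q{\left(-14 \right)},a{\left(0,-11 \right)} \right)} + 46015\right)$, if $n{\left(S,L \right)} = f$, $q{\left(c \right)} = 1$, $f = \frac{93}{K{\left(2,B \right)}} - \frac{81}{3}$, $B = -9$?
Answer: $- \frac{808378210}{3} \approx -2.6946 \cdot 10^{8}$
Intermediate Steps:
$f = - \frac{193}{6}$ ($f = \frac{93}{2 \left(-9\right)} - \frac{81}{3} = \frac{93}{-18} - 27 = 93 \left(- \frac{1}{18}\right) - 27 = - \frac{31}{6} - 27 = - \frac{193}{6} \approx -32.167$)
$n{\left(S,L \right)} = - \frac{193}{6}$
$\left(-31669 + 25809\right) \left(n{\left(q{\left(-14 \right)},a{\left(0,-11 \right)} \right)} + 46015\right) = \left(-31669 + 25809\right) \left(- \frac{193}{6} + 46015\right) = \left(-5860\right) \frac{275897}{6} = - \frac{808378210}{3}$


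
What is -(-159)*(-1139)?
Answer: -181101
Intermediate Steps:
-(-159)*(-1139) = -1*181101 = -181101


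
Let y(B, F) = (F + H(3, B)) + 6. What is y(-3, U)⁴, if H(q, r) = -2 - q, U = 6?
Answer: 2401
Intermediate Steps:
y(B, F) = 1 + F (y(B, F) = (F + (-2 - 1*3)) + 6 = (F + (-2 - 3)) + 6 = (F - 5) + 6 = (-5 + F) + 6 = 1 + F)
y(-3, U)⁴ = (1 + 6)⁴ = 7⁴ = 2401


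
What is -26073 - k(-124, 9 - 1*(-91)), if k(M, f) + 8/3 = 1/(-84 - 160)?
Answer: -19083481/732 ≈ -26070.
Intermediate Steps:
k(M, f) = -1955/732 (k(M, f) = -8/3 + 1/(-84 - 160) = -8/3 + 1/(-244) = -8/3 - 1/244 = -1955/732)
-26073 - k(-124, 9 - 1*(-91)) = -26073 - 1*(-1955/732) = -26073 + 1955/732 = -19083481/732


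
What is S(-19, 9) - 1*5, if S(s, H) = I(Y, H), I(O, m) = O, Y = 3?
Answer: -2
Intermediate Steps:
S(s, H) = 3
S(-19, 9) - 1*5 = 3 - 1*5 = 3 - 5 = -2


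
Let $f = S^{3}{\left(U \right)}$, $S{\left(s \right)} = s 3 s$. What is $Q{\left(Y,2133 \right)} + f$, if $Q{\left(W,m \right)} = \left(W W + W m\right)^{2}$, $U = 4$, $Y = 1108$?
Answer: $12895482207376$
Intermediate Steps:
$S{\left(s \right)} = 3 s^{2}$ ($S{\left(s \right)} = 3 s s = 3 s^{2}$)
$Q{\left(W,m \right)} = \left(W^{2} + W m\right)^{2}$
$f = 110592$ ($f = \left(3 \cdot 4^{2}\right)^{3} = \left(3 \cdot 16\right)^{3} = 48^{3} = 110592$)
$Q{\left(Y,2133 \right)} + f = 1108^{2} \left(1108 + 2133\right)^{2} + 110592 = 1227664 \cdot 3241^{2} + 110592 = 1227664 \cdot 10504081 + 110592 = 12895482096784 + 110592 = 12895482207376$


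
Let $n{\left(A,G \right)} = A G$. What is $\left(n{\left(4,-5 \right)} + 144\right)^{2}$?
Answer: $15376$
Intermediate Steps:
$\left(n{\left(4,-5 \right)} + 144\right)^{2} = \left(4 \left(-5\right) + 144\right)^{2} = \left(-20 + 144\right)^{2} = 124^{2} = 15376$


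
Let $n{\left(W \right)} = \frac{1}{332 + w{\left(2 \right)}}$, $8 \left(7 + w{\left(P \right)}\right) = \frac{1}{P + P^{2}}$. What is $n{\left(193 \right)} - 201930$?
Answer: $- \frac{3150309882}{15601} \approx -2.0193 \cdot 10^{5}$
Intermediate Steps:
$w{\left(P \right)} = -7 + \frac{1}{8 \left(P + P^{2}\right)}$
$n{\left(W \right)} = \frac{48}{15601}$ ($n{\left(W \right)} = \frac{1}{332 + \frac{1 - 112 - 56 \cdot 2^{2}}{8 \cdot 2 \left(1 + 2\right)}} = \frac{1}{332 + \frac{1}{8} \cdot \frac{1}{2} \cdot \frac{1}{3} \left(1 - 112 - 224\right)} = \frac{1}{332 + \frac{1}{8} \cdot \frac{1}{2} \cdot \frac{1}{3} \left(-335\right)} = \frac{1}{332 - \frac{335}{48}} = \frac{1}{\frac{15601}{48}} = \frac{48}{15601}$)
$n{\left(193 \right)} - 201930 = \frac{48}{15601} - 201930 = - \frac{3150309882}{15601}$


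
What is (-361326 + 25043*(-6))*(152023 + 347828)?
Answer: -255715773984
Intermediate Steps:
(-361326 + 25043*(-6))*(152023 + 347828) = (-361326 - 150258)*499851 = -511584*499851 = -255715773984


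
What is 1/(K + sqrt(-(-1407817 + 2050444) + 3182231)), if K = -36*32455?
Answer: -292095/341277321199 - sqrt(634901)/682554642398 ≈ -8.5706e-7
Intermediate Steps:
K = -1168380
1/(K + sqrt(-(-1407817 + 2050444) + 3182231)) = 1/(-1168380 + sqrt(-(-1407817 + 2050444) + 3182231)) = 1/(-1168380 + sqrt(-1*642627 + 3182231)) = 1/(-1168380 + sqrt(-642627 + 3182231)) = 1/(-1168380 + sqrt(2539604)) = 1/(-1168380 + 2*sqrt(634901))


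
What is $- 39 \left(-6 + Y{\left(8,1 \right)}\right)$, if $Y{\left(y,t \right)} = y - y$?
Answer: $234$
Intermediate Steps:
$Y{\left(y,t \right)} = 0$
$- 39 \left(-6 + Y{\left(8,1 \right)}\right) = - 39 \left(-6 + 0\right) = \left(-39\right) \left(-6\right) = 234$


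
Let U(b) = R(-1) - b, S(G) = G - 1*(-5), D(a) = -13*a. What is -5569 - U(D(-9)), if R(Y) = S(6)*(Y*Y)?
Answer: -5463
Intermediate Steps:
S(G) = 5 + G (S(G) = G + 5 = 5 + G)
R(Y) = 11*Y² (R(Y) = (5 + 6)*(Y*Y) = 11*Y²)
U(b) = 11 - b (U(b) = 11*(-1)² - b = 11*1 - b = 11 - b)
-5569 - U(D(-9)) = -5569 - (11 - (-13)*(-9)) = -5569 - (11 - 1*117) = -5569 - (11 - 117) = -5569 - 1*(-106) = -5569 + 106 = -5463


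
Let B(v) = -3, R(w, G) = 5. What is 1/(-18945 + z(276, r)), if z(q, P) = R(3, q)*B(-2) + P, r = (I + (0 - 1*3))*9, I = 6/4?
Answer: -2/37947 ≈ -5.2705e-5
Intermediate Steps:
I = 3/2 (I = 6*(¼) = 3/2 ≈ 1.5000)
r = -27/2 (r = (3/2 + (0 - 1*3))*9 = (3/2 + (0 - 3))*9 = (3/2 - 3)*9 = -3/2*9 = -27/2 ≈ -13.500)
z(q, P) = -15 + P (z(q, P) = 5*(-3) + P = -15 + P)
1/(-18945 + z(276, r)) = 1/(-18945 + (-15 - 27/2)) = 1/(-18945 - 57/2) = 1/(-37947/2) = -2/37947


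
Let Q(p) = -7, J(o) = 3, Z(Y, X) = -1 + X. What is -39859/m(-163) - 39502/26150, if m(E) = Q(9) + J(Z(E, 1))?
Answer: 521077421/52300 ≈ 9963.2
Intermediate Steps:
m(E) = -4 (m(E) = -7 + 3 = -4)
-39859/m(-163) - 39502/26150 = -39859/(-4) - 39502/26150 = -39859*(-¼) - 39502*1/26150 = 39859/4 - 19751/13075 = 521077421/52300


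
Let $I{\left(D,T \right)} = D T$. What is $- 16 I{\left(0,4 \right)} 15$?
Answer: $0$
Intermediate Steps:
$- 16 I{\left(0,4 \right)} 15 = - 16 \cdot 0 \cdot 4 \cdot 15 = \left(-16\right) 0 \cdot 15 = 0 \cdot 15 = 0$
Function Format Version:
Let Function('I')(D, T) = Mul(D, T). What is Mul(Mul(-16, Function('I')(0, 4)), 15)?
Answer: 0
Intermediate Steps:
Mul(Mul(-16, Function('I')(0, 4)), 15) = Mul(Mul(-16, Mul(0, 4)), 15) = Mul(Mul(-16, 0), 15) = Mul(0, 15) = 0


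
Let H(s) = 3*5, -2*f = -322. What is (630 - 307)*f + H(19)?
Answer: 52018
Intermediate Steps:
f = 161 (f = -½*(-322) = 161)
H(s) = 15
(630 - 307)*f + H(19) = (630 - 307)*161 + 15 = 323*161 + 15 = 52003 + 15 = 52018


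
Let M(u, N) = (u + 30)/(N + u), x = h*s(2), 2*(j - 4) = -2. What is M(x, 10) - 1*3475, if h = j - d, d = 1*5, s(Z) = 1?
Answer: -6943/2 ≈ -3471.5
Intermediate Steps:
j = 3 (j = 4 + (1/2)*(-2) = 4 - 1 = 3)
d = 5
h = -2 (h = 3 - 1*5 = 3 - 5 = -2)
x = -2 (x = -2*1 = -2)
M(u, N) = (30 + u)/(N + u)
M(x, 10) - 1*3475 = (30 - 2)/(10 - 2) - 1*3475 = 28/8 - 3475 = (1/8)*28 - 3475 = 7/2 - 3475 = -6943/2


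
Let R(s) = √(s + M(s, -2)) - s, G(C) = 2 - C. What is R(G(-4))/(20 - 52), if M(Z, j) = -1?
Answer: 3/16 - √5/32 ≈ 0.11762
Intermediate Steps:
R(s) = √(-1 + s) - s (R(s) = √(s - 1) - s = √(-1 + s) - s)
R(G(-4))/(20 - 52) = (√(-1 + (2 - 1*(-4))) - (2 - 1*(-4)))/(20 - 52) = (√(-1 + (2 + 4)) - (2 + 4))/(-32) = -(√(-1 + 6) - 1*6)/32 = -(√5 - 6)/32 = -(-6 + √5)/32 = 3/16 - √5/32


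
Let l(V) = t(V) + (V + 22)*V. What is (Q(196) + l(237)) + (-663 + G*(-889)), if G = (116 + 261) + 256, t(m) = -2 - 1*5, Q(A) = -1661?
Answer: -503685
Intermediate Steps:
t(m) = -7 (t(m) = -2 - 5 = -7)
G = 633 (G = 377 + 256 = 633)
l(V) = -7 + V*(22 + V) (l(V) = -7 + (V + 22)*V = -7 + (22 + V)*V = -7 + V*(22 + V))
(Q(196) + l(237)) + (-663 + G*(-889)) = (-1661 + (-7 + 237² + 22*237)) + (-663 + 633*(-889)) = (-1661 + (-7 + 56169 + 5214)) + (-663 - 562737) = (-1661 + 61376) - 563400 = 59715 - 563400 = -503685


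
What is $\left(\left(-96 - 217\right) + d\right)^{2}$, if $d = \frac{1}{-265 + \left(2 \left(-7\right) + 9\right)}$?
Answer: $\frac{7142109121}{72900} \approx 97971.0$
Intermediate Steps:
$d = - \frac{1}{270}$ ($d = \frac{1}{-265 + \left(-14 + 9\right)} = \frac{1}{-265 - 5} = \frac{1}{-270} = - \frac{1}{270} \approx -0.0037037$)
$\left(\left(-96 - 217\right) + d\right)^{2} = \left(\left(-96 - 217\right) - \frac{1}{270}\right)^{2} = \left(-313 - \frac{1}{270}\right)^{2} = \left(- \frac{84511}{270}\right)^{2} = \frac{7142109121}{72900}$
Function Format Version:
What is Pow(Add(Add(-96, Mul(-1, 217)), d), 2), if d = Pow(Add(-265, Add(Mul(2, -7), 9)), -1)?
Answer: Rational(7142109121, 72900) ≈ 97971.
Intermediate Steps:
d = Rational(-1, 270) (d = Pow(Add(-265, Add(-14, 9)), -1) = Pow(Add(-265, -5), -1) = Pow(-270, -1) = Rational(-1, 270) ≈ -0.0037037)
Pow(Add(Add(-96, Mul(-1, 217)), d), 2) = Pow(Add(Add(-96, Mul(-1, 217)), Rational(-1, 270)), 2) = Pow(Add(Add(-96, -217), Rational(-1, 270)), 2) = Pow(Add(-313, Rational(-1, 270)), 2) = Pow(Rational(-84511, 270), 2) = Rational(7142109121, 72900)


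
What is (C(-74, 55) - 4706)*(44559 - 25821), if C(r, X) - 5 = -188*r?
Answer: 172595718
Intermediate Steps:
C(r, X) = 5 - 188*r
(C(-74, 55) - 4706)*(44559 - 25821) = ((5 - 188*(-74)) - 4706)*(44559 - 25821) = ((5 + 13912) - 4706)*18738 = (13917 - 4706)*18738 = 9211*18738 = 172595718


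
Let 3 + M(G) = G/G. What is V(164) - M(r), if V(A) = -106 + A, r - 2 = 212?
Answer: 60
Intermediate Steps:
r = 214 (r = 2 + 212 = 214)
M(G) = -2 (M(G) = -3 + G/G = -3 + 1 = -2)
V(164) - M(r) = (-106 + 164) - 1*(-2) = 58 + 2 = 60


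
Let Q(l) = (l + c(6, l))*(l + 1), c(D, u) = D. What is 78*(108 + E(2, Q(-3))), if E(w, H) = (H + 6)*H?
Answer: 8424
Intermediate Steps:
Q(l) = (1 + l)*(6 + l) (Q(l) = (l + 6)*(l + 1) = (6 + l)*(1 + l) = (1 + l)*(6 + l))
E(w, H) = H*(6 + H) (E(w, H) = (6 + H)*H = H*(6 + H))
78*(108 + E(2, Q(-3))) = 78*(108 + (6 + (-3)**2 + 7*(-3))*(6 + (6 + (-3)**2 + 7*(-3)))) = 78*(108 + (6 + 9 - 21)*(6 + (6 + 9 - 21))) = 78*(108 - 6*(6 - 6)) = 78*(108 - 6*0) = 78*(108 + 0) = 78*108 = 8424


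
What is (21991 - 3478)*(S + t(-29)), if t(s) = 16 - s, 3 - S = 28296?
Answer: -522955224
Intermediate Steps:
S = -28293 (S = 3 - 1*28296 = 3 - 28296 = -28293)
(21991 - 3478)*(S + t(-29)) = (21991 - 3478)*(-28293 + (16 - 1*(-29))) = 18513*(-28293 + (16 + 29)) = 18513*(-28293 + 45) = 18513*(-28248) = -522955224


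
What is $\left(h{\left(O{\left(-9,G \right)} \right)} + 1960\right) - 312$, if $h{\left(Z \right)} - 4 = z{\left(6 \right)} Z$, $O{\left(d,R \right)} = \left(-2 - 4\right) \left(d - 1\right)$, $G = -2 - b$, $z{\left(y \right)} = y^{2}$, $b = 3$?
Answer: $3812$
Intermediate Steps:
$G = -5$ ($G = -2 - 3 = -5$)
$O{\left(d,R \right)} = 6 - 6 d$ ($O{\left(d,R \right)} = - 6 \left(-1 + d\right) = 6 - 6 d$)
$h{\left(Z \right)} = 4 + 36 Z$ ($h{\left(Z \right)} = 4 + 6^{2} Z = 4 + 36 Z$)
$\left(h{\left(O{\left(-9,G \right)} \right)} + 1960\right) - 312 = \left(\left(4 + 36 \left(6 - -54\right)\right) + 1960\right) - 312 = \left(\left(4 + 36 \left(6 + 54\right)\right) + 1960\right) - 312 = \left(\left(4 + 36 \cdot 60\right) + 1960\right) - 312 = \left(\left(4 + 2160\right) + 1960\right) - 312 = \left(2164 + 1960\right) - 312 = 4124 - 312 = 3812$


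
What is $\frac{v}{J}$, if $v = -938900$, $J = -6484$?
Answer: $\frac{234725}{1621} \approx 144.8$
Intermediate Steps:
$\frac{v}{J} = - \frac{938900}{-6484} = \left(-938900\right) \left(- \frac{1}{6484}\right) = \frac{234725}{1621}$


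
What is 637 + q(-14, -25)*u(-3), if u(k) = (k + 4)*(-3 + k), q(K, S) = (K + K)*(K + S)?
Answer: -5915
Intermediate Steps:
q(K, S) = 2*K*(K + S) (q(K, S) = (2*K)*(K + S) = 2*K*(K + S))
u(k) = (-3 + k)*(4 + k) (u(k) = (4 + k)*(-3 + k) = (-3 + k)*(4 + k))
637 + q(-14, -25)*u(-3) = 637 + (2*(-14)*(-14 - 25))*(-12 - 3 + (-3)²) = 637 + (2*(-14)*(-39))*(-12 - 3 + 9) = 637 + 1092*(-6) = 637 - 6552 = -5915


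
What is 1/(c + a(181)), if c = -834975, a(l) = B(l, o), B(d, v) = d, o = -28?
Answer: -1/834794 ≈ -1.1979e-6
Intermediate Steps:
a(l) = l
1/(c + a(181)) = 1/(-834975 + 181) = 1/(-834794) = -1/834794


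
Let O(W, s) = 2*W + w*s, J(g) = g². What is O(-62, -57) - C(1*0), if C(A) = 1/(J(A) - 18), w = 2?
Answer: -4283/18 ≈ -237.94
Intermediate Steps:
O(W, s) = 2*W + 2*s
C(A) = 1/(-18 + A²) (C(A) = 1/(A² - 18) = 1/(-18 + A²))
O(-62, -57) - C(1*0) = (2*(-62) + 2*(-57)) - 1/(-18 + (1*0)²) = (-124 - 114) - 1/(-18 + 0²) = -238 - 1/(-18 + 0) = -238 - 1/(-18) = -238 - 1*(-1/18) = -238 + 1/18 = -4283/18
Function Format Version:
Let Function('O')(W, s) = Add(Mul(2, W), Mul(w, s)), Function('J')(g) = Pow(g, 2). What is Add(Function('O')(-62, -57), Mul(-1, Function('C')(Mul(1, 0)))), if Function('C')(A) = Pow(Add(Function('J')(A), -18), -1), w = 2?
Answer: Rational(-4283, 18) ≈ -237.94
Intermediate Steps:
Function('O')(W, s) = Add(Mul(2, W), Mul(2, s))
Function('C')(A) = Pow(Add(-18, Pow(A, 2)), -1) (Function('C')(A) = Pow(Add(Pow(A, 2), -18), -1) = Pow(Add(-18, Pow(A, 2)), -1))
Add(Function('O')(-62, -57), Mul(-1, Function('C')(Mul(1, 0)))) = Add(Add(Mul(2, -62), Mul(2, -57)), Mul(-1, Pow(Add(-18, Pow(Mul(1, 0), 2)), -1))) = Add(Add(-124, -114), Mul(-1, Pow(Add(-18, Pow(0, 2)), -1))) = Add(-238, Mul(-1, Pow(Add(-18, 0), -1))) = Add(-238, Mul(-1, Pow(-18, -1))) = Add(-238, Mul(-1, Rational(-1, 18))) = Add(-238, Rational(1, 18)) = Rational(-4283, 18)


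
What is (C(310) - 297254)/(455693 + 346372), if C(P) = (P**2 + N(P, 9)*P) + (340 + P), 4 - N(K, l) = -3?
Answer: -198334/802065 ≈ -0.24728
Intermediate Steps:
N(K, l) = 7 (N(K, l) = 4 - 1*(-3) = 4 + 3 = 7)
C(P) = 340 + P**2 + 8*P (C(P) = (P**2 + 7*P) + (340 + P) = 340 + P**2 + 8*P)
(C(310) - 297254)/(455693 + 346372) = ((340 + 310**2 + 8*310) - 297254)/(455693 + 346372) = ((340 + 96100 + 2480) - 297254)/802065 = (98920 - 297254)*(1/802065) = -198334*1/802065 = -198334/802065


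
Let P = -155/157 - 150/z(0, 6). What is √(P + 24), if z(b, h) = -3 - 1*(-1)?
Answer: 2*√603979/157 ≈ 9.9001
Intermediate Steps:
z(b, h) = -2 (z(b, h) = -3 + 1 = -2)
P = 11620/157 (P = -155/157 - 150/(-2) = -155*1/157 - 150*(-½) = -155/157 + 75 = 11620/157 ≈ 74.013)
√(P + 24) = √(11620/157 + 24) = √(15388/157) = 2*√603979/157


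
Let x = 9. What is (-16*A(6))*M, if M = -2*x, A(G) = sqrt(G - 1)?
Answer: 288*sqrt(5) ≈ 643.99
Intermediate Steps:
A(G) = sqrt(-1 + G)
M = -18 (M = -2*9 = -18)
(-16*A(6))*M = -16*sqrt(-1 + 6)*(-18) = -16*sqrt(5)*(-18) = 288*sqrt(5)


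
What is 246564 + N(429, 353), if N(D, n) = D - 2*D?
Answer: 246135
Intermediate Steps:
N(D, n) = -D
246564 + N(429, 353) = 246564 - 1*429 = 246564 - 429 = 246135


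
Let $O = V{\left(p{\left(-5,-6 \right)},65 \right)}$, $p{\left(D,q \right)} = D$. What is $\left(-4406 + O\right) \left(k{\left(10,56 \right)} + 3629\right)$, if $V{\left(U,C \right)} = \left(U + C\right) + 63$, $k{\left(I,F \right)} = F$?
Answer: $-15782855$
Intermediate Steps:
$V{\left(U,C \right)} = 63 + C + U$ ($V{\left(U,C \right)} = \left(C + U\right) + 63 = 63 + C + U$)
$O = 123$ ($O = 63 + 65 - 5 = 123$)
$\left(-4406 + O\right) \left(k{\left(10,56 \right)} + 3629\right) = \left(-4406 + 123\right) \left(56 + 3629\right) = \left(-4283\right) 3685 = -15782855$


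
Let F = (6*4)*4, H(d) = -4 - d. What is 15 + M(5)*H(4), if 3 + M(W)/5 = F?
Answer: -3705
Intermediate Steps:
F = 96 (F = 24*4 = 96)
M(W) = 465 (M(W) = -15 + 5*96 = -15 + 480 = 465)
15 + M(5)*H(4) = 15 + 465*(-4 - 1*4) = 15 + 465*(-4 - 4) = 15 + 465*(-8) = 15 - 3720 = -3705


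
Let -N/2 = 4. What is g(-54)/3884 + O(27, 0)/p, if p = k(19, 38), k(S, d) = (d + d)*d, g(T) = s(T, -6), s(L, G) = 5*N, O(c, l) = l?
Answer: -10/971 ≈ -0.010299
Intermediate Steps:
N = -8 (N = -2*4 = -8)
s(L, G) = -40 (s(L, G) = 5*(-8) = -40)
g(T) = -40
k(S, d) = 2*d² (k(S, d) = (2*d)*d = 2*d²)
p = 2888 (p = 2*38² = 2*1444 = 2888)
g(-54)/3884 + O(27, 0)/p = -40/3884 + 0/2888 = -40*1/3884 + 0*(1/2888) = -10/971 + 0 = -10/971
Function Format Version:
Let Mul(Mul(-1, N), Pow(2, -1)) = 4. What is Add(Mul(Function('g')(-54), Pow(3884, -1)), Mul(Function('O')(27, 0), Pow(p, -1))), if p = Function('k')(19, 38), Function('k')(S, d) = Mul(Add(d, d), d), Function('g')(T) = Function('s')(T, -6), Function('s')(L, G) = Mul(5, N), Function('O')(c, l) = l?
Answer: Rational(-10, 971) ≈ -0.010299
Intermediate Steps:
N = -8 (N = Mul(-2, 4) = -8)
Function('s')(L, G) = -40 (Function('s')(L, G) = Mul(5, -8) = -40)
Function('g')(T) = -40
Function('k')(S, d) = Mul(2, Pow(d, 2)) (Function('k')(S, d) = Mul(Mul(2, d), d) = Mul(2, Pow(d, 2)))
p = 2888 (p = Mul(2, Pow(38, 2)) = Mul(2, 1444) = 2888)
Add(Mul(Function('g')(-54), Pow(3884, -1)), Mul(Function('O')(27, 0), Pow(p, -1))) = Add(Mul(-40, Pow(3884, -1)), Mul(0, Pow(2888, -1))) = Add(Mul(-40, Rational(1, 3884)), Mul(0, Rational(1, 2888))) = Add(Rational(-10, 971), 0) = Rational(-10, 971)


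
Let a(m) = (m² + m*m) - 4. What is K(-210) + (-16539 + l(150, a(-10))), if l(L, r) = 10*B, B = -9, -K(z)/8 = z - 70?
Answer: -14389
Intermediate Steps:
K(z) = 560 - 8*z (K(z) = -8*(z - 70) = -8*(-70 + z) = 560 - 8*z)
a(m) = -4 + 2*m² (a(m) = (m² + m²) - 4 = 2*m² - 4 = -4 + 2*m²)
l(L, r) = -90 (l(L, r) = 10*(-9) = -90)
K(-210) + (-16539 + l(150, a(-10))) = (560 - 8*(-210)) + (-16539 - 90) = (560 + 1680) - 16629 = 2240 - 16629 = -14389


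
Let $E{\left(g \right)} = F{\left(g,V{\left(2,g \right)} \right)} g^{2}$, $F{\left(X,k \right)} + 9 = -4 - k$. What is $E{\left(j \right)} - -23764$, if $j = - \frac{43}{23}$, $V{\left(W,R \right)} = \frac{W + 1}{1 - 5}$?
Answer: $\frac{50194023}{2116} \approx 23721.0$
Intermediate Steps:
$V{\left(W,R \right)} = - \frac{1}{4} - \frac{W}{4}$ ($V{\left(W,R \right)} = \frac{1 + W}{-4} = \left(1 + W\right) \left(- \frac{1}{4}\right) = - \frac{1}{4} - \frac{W}{4}$)
$j = - \frac{43}{23}$ ($j = \left(-43\right) \frac{1}{23} = - \frac{43}{23} \approx -1.8696$)
$F{\left(X,k \right)} = -13 - k$ ($F{\left(X,k \right)} = -9 - \left(4 + k\right) = -13 - k$)
$E{\left(g \right)} = - \frac{49 g^{2}}{4}$ ($E{\left(g \right)} = \left(-13 - \left(- \frac{1}{4} - \frac{1}{2}\right)\right) g^{2} = \left(-13 - - \frac{3}{4}\right) g^{2} = \left(-13 + \frac{3}{4}\right) g^{2} = - \frac{49 g^{2}}{4}$)
$E{\left(j \right)} - -23764 = - \frac{49 \left(- \frac{43}{23}\right)^{2}}{4} - -23764 = \left(- \frac{49}{4}\right) \frac{1849}{529} + 23764 = - \frac{90601}{2116} + 23764 = \frac{50194023}{2116}$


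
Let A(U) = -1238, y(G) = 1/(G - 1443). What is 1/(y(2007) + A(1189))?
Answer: -564/698231 ≈ -0.00080776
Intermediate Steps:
y(G) = 1/(-1443 + G)
1/(y(2007) + A(1189)) = 1/(1/(-1443 + 2007) - 1238) = 1/(1/564 - 1238) = 1/(-698231/564) = -564/698231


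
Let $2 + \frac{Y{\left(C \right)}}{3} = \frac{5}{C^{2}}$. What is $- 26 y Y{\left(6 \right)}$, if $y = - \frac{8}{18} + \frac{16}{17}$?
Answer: $\frac{33098}{459} \approx 72.109$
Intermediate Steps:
$Y{\left(C \right)} = -6 + \frac{15}{C^{2}}$ ($Y{\left(C \right)} = -6 + 3 \frac{5}{C^{2}} = -6 + \frac{15}{C^{2}}$)
$y = \frac{76}{153}$ ($y = \left(-8\right) \frac{1}{18} + 16 \cdot \frac{1}{17} = - \frac{4}{9} + \frac{16}{17} = \frac{76}{153} \approx 0.49673$)
$- 26 y Y{\left(6 \right)} = \left(-26\right) \frac{76}{153} \left(-6 + \frac{15}{36}\right) = - \frac{1976 \left(-6 + 15 \cdot \frac{1}{36}\right)}{153} = - \frac{1976 \left(-6 + \frac{5}{12}\right)}{153} = \left(- \frac{1976}{153}\right) \left(- \frac{67}{12}\right) = \frac{33098}{459}$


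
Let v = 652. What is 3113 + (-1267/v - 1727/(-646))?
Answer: 655739109/210596 ≈ 3113.7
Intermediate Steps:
3113 + (-1267/v - 1727/(-646)) = 3113 + (-1267/652 - 1727/(-646)) = 3113 + (-1267*1/652 - 1727*(-1/646)) = 3113 + (-1267/652 + 1727/646) = 3113 + 153761/210596 = 655739109/210596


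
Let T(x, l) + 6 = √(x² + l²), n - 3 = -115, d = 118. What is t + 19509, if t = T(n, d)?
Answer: 19503 + 2*√6617 ≈ 19666.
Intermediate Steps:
n = -112 (n = 3 - 115 = -112)
T(x, l) = -6 + √(l² + x²) (T(x, l) = -6 + √(x² + l²) = -6 + √(l² + x²))
t = -6 + 2*√6617 (t = -6 + √(118² + (-112)²) = -6 + √(13924 + 12544) = -6 + √26468 = -6 + 2*√6617 ≈ 156.69)
t + 19509 = (-6 + 2*√6617) + 19509 = 19503 + 2*√6617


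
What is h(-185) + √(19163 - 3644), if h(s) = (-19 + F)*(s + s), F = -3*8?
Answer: 15910 + √15519 ≈ 16035.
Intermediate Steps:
F = -24
h(s) = -86*s (h(s) = (-19 - 24)*(s + s) = -86*s)
h(-185) + √(19163 - 3644) = -86*(-185) + √(19163 - 3644) = 15910 + √15519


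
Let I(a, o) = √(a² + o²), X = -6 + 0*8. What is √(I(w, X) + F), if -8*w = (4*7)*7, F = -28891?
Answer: √(-115564 + 2*√2545)/2 ≈ 169.9*I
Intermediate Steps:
w = -49/2 (w = -4*7*7/8 = -7*7/2 = -⅛*196 = -49/2 ≈ -24.500)
X = -6 (X = -6 + 0 = -6)
√(I(w, X) + F) = √(√((-49/2)² + (-6)²) - 28891) = √(√(2401/4 + 36) - 28891) = √(√(2545/4) - 28891) = √(√2545/2 - 28891) = √(-28891 + √2545/2)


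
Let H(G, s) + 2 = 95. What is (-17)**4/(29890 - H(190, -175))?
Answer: 83521/29797 ≈ 2.8030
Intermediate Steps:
H(G, s) = 93 (H(G, s) = -2 + 95 = 93)
(-17)**4/(29890 - H(190, -175)) = (-17)**4/(29890 - 1*93) = 83521/(29890 - 93) = 83521/29797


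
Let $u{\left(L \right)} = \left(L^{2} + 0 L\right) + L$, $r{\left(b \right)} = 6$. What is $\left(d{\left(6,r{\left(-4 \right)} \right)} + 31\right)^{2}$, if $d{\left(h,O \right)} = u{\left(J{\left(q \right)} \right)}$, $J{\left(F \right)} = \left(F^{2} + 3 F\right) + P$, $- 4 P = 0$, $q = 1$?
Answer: $2601$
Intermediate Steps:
$P = 0$ ($P = \left(- \frac{1}{4}\right) 0 = 0$)
$J{\left(F \right)} = F^{2} + 3 F$ ($J{\left(F \right)} = \left(F^{2} + 3 F\right) + 0 = F^{2} + 3 F$)
$u{\left(L \right)} = L + L^{2}$ ($u{\left(L \right)} = \left(L^{2} + 0\right) + L = L^{2} + L = L + L^{2}$)
$d{\left(h,O \right)} = 20$ ($d{\left(h,O \right)} = 1 \left(3 + 1\right) \left(1 + 1 \left(3 + 1\right)\right) = 1 \cdot 4 \left(1 + 1 \cdot 4\right) = 4 \left(1 + 4\right) = 4 \cdot 5 = 20$)
$\left(d{\left(6,r{\left(-4 \right)} \right)} + 31\right)^{2} = \left(20 + 31\right)^{2} = 51^{2} = 2601$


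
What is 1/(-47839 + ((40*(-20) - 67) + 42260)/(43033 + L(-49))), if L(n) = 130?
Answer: -43163/2064833364 ≈ -2.0904e-5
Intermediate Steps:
1/(-47839 + ((40*(-20) - 67) + 42260)/(43033 + L(-49))) = 1/(-47839 + ((40*(-20) - 67) + 42260)/(43033 + 130)) = 1/(-47839 + ((-800 - 67) + 42260)/43163) = 1/(-47839 + (-867 + 42260)*(1/43163)) = 1/(-47839 + 41393*(1/43163)) = 1/(-47839 + 41393/43163) = 1/(-2064833364/43163) = -43163/2064833364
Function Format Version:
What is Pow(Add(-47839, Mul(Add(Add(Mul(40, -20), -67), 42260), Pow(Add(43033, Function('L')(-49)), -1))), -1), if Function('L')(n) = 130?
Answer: Rational(-43163, 2064833364) ≈ -2.0904e-5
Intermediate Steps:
Pow(Add(-47839, Mul(Add(Add(Mul(40, -20), -67), 42260), Pow(Add(43033, Function('L')(-49)), -1))), -1) = Pow(Add(-47839, Mul(Add(Add(Mul(40, -20), -67), 42260), Pow(Add(43033, 130), -1))), -1) = Pow(Add(-47839, Mul(Add(Add(-800, -67), 42260), Pow(43163, -1))), -1) = Pow(Add(-47839, Mul(Add(-867, 42260), Rational(1, 43163))), -1) = Pow(Add(-47839, Mul(41393, Rational(1, 43163))), -1) = Pow(Add(-47839, Rational(41393, 43163)), -1) = Pow(Rational(-2064833364, 43163), -1) = Rational(-43163, 2064833364)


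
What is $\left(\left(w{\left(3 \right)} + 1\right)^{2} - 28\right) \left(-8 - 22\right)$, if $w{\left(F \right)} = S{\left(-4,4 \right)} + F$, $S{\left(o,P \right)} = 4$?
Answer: $-1080$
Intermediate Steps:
$w{\left(F \right)} = 4 + F$
$\left(\left(w{\left(3 \right)} + 1\right)^{2} - 28\right) \left(-8 - 22\right) = \left(\left(\left(4 + 3\right) + 1\right)^{2} - 28\right) \left(-8 - 22\right) = \left(\left(7 + 1\right)^{2} - 28\right) \left(-30\right) = \left(8^{2} - 28\right) \left(-30\right) = \left(64 - 28\right) \left(-30\right) = 36 \left(-30\right) = -1080$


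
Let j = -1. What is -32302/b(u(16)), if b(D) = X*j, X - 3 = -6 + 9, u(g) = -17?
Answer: 16151/3 ≈ 5383.7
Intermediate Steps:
X = 6 (X = 3 + (-6 + 9) = 3 + 3 = 6)
b(D) = -6 (b(D) = 6*(-1) = -6)
-32302/b(u(16)) = -32302/(-6) = -32302*(-⅙) = 16151/3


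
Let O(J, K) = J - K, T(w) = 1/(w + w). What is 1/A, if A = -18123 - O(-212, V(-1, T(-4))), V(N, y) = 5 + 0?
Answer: -1/17906 ≈ -5.5847e-5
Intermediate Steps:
T(w) = 1/(2*w)
V(N, y) = 5
A = -17906 (A = -18123 - (-212 - 1*5) = -18123 - (-212 - 5) = -18123 - 1*(-217) = -18123 + 217 = -17906)
1/A = 1/(-17906) = -1/17906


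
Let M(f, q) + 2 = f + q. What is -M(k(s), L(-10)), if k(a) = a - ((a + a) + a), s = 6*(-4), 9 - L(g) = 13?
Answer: -42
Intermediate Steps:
L(g) = -4 (L(g) = 9 - 1*13 = 9 - 13 = -4)
s = -24
k(a) = -2*a (k(a) = a - (2*a + a) = a - 3*a = -2*a)
M(f, q) = -2 + f + q (M(f, q) = -2 + (f + q) = -2 + f + q)
-M(k(s), L(-10)) = -(-2 - 2*(-24) - 4) = -(-2 + 48 - 4) = -1*42 = -42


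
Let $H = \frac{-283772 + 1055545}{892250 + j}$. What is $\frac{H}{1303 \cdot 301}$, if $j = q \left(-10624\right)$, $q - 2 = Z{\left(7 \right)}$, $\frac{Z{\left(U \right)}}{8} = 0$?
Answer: $\frac{771773}{341609597406} \approx 2.2592 \cdot 10^{-6}$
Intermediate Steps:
$Z{\left(U \right)} = 0$ ($Z{\left(U \right)} = 8 \cdot 0 = 0$)
$q = 2$ ($q = 2 + 0 = 2$)
$j = -21248$ ($j = 2 \left(-10624\right) = -21248$)
$H = \frac{771773}{871002}$ ($H = \frac{-283772 + 1055545}{892250 - 21248} = \frac{771773}{871002} \approx 0.88608$)
$\frac{H}{1303 \cdot 301} = \frac{771773}{871002 \cdot 1303 \cdot 301} = \frac{771773}{871002 \cdot 392203} = \frac{771773}{871002} \cdot \frac{1}{392203} = \frac{771773}{341609597406}$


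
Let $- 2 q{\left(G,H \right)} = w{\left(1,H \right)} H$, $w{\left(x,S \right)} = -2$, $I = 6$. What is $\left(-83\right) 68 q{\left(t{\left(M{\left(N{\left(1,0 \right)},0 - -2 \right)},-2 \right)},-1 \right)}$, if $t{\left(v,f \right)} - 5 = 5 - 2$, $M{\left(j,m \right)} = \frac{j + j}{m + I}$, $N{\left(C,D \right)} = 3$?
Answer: $5644$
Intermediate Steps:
$M{\left(j,m \right)} = \frac{2 j}{6 + m}$ ($M{\left(j,m \right)} = \frac{j + j}{m + 6} = \frac{2 j}{6 + m}$)
$t{\left(v,f \right)} = 8$ ($t{\left(v,f \right)} = 5 + \left(5 - 2\right) = 5 + 3 = 8$)
$q{\left(G,H \right)} = H$ ($q{\left(G,H \right)} = - \frac{\left(-2\right) H}{2} = H$)
$\left(-83\right) 68 q{\left(t{\left(M{\left(N{\left(1,0 \right)},0 - -2 \right)},-2 \right)},-1 \right)} = \left(-83\right) 68 \left(-1\right) = \left(-5644\right) \left(-1\right) = 5644$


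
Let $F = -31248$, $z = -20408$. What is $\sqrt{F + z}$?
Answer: $2 i \sqrt{12914} \approx 227.28 i$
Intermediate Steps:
$\sqrt{F + z} = \sqrt{-31248 - 20408} = \sqrt{-51656} = 2 i \sqrt{12914}$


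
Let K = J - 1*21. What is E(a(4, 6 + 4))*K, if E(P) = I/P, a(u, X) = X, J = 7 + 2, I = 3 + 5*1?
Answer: -48/5 ≈ -9.6000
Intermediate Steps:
I = 8 (I = 3 + 5 = 8)
J = 9
E(P) = 8/P
K = -12 (K = 9 - 1*21 = 9 - 21 = -12)
E(a(4, 6 + 4))*K = (8/(6 + 4))*(-12) = (8/10)*(-12) = (8*(⅒))*(-12) = (⅘)*(-12) = -48/5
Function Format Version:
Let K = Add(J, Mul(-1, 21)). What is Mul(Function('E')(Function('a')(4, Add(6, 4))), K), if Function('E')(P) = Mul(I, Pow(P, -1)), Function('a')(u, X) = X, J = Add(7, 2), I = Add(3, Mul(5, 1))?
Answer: Rational(-48, 5) ≈ -9.6000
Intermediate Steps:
I = 8 (I = Add(3, 5) = 8)
J = 9
Function('E')(P) = Mul(8, Pow(P, -1))
K = -12 (K = Add(9, Mul(-1, 21)) = Add(9, -21) = -12)
Mul(Function('E')(Function('a')(4, Add(6, 4))), K) = Mul(Mul(8, Pow(Add(6, 4), -1)), -12) = Mul(Mul(8, Pow(10, -1)), -12) = Mul(Mul(8, Rational(1, 10)), -12) = Mul(Rational(4, 5), -12) = Rational(-48, 5)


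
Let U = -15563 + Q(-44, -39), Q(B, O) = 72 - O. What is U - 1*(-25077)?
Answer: 9625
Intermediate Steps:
U = -15452 (U = -15563 + (72 - 1*(-39)) = -15563 + (72 + 39) = -15563 + 111 = -15452)
U - 1*(-25077) = -15452 - 1*(-25077) = -15452 + 25077 = 9625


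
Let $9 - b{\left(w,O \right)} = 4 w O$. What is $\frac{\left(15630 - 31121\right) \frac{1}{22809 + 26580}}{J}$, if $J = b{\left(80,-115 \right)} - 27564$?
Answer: $- \frac{15491}{456601305} \approx -3.3927 \cdot 10^{-5}$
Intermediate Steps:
$b{\left(w,O \right)} = 9 - 4 O w$ ($b{\left(w,O \right)} = 9 - 4 w O = 9 - 4 O w$)
$J = 9245$ ($J = \left(9 - \left(-460\right) 80\right) - 27564 = \left(9 + 36800\right) - 27564 = 36809 - 27564 = 9245$)
$\frac{\left(15630 - 31121\right) \frac{1}{22809 + 26580}}{J} = \frac{\left(15630 - 31121\right) \frac{1}{22809 + 26580}}{9245} = - \frac{15491}{49389} \cdot \frac{1}{9245} = \left(-15491\right) \frac{1}{49389} \cdot \frac{1}{9245} = \left(- \frac{15491}{49389}\right) \frac{1}{9245} = - \frac{15491}{456601305}$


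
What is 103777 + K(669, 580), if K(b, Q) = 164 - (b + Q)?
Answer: 102692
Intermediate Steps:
K(b, Q) = 164 - Q - b (K(b, Q) = 164 - (Q + b) = 164 + (-Q - b) = 164 - Q - b)
103777 + K(669, 580) = 103777 + (164 - 1*580 - 1*669) = 103777 + (164 - 580 - 669) = 103777 - 1085 = 102692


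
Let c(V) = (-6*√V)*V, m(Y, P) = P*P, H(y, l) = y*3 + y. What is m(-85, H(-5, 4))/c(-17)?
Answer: -200*I*√17/867 ≈ -0.95112*I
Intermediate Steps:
H(y, l) = 4*y (H(y, l) = 3*y + y = 4*y)
m(Y, P) = P²
c(V) = -6*V^(3/2)
m(-85, H(-5, 4))/c(-17) = (4*(-5))²/((-(-102)*I*√17)) = (-20)²/((-(-102)*I*√17)) = 400/((102*I*√17)) = 400*(-I*√17/1734) = -200*I*√17/867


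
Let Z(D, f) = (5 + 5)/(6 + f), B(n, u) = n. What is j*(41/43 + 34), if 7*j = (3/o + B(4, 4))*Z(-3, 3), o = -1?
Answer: 1670/301 ≈ 5.5482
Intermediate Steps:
Z(D, f) = 10/(6 + f)
j = 10/63 (j = ((3/(-1) + 4)*(10/(6 + 3)))/7 = ((3*(-1) + 4)*(10/9))/7 = ((-3 + 4)*(10*(⅑)))/7 = (1*(10/9))/7 = (⅐)*(10/9) = 10/63 ≈ 0.15873)
j*(41/43 + 34) = 10*(41/43 + 34)/63 = (10/63)*(1503/43) = 1670/301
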